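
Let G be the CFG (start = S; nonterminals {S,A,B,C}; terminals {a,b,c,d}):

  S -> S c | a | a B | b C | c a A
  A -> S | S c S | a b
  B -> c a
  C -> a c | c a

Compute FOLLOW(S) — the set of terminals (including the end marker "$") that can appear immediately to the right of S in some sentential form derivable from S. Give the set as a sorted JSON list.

Compute FIRST by fixpoint:
pass 1:
  A via A→a b: +{a}
  B via B→c a: +{c}
  C via C→a c: +{a}
  C via C→c a: +{c}
  S via S→a: +{a}
  S via S→b C: +{b}
  S via S→c a A: +{c}
  FIRST[S]={a,b,c}  FIRST[A]={a}  FIRST[B]={c}  FIRST[C]={a,c}
pass 2:
  A via A→S: +{b,c}
  FIRST[S]={a,b,c}  FIRST[A]={a,b,c}  FIRST[B]={c}  FIRST[C]={a,c}
pass 3: (no change)
  FIRST[S]={a,b,c}  FIRST[A]={a,b,c}  FIRST[B]={c}  FIRST[C]={a,c}

Compute FOLLOW by fixpoint:
seed FOLLOW(S) with $
[1]
  A→S c S: FOLLOW(S) ⊇ FIRST(c) = {c}; new: +{c}
  S→a B: FOLLOW(B) ⊇ FOLLOW(S) ⊇ {$,c}; new: +{$,c}
  S→b C: FOLLOW(C) ⊇ FOLLOW(S) ⊇ {$,c}; new: +{$,c}
  S→c a A: FOLLOW(A) ⊇ FOLLOW(S) ⊇ {$,c}; new: +{$,c}
  FOLLOW(S)={$,c}  FOLLOW(A)={$,c}  FOLLOW(B)={$,c}  FOLLOW(C)={$,c}
[2] (stable)
  FOLLOW(S)={$,c}  FOLLOW(A)={$,c}  FOLLOW(B)={$,c}  FOLLOW(C)={$,c}

FOLLOW(S) = ["$", "c"]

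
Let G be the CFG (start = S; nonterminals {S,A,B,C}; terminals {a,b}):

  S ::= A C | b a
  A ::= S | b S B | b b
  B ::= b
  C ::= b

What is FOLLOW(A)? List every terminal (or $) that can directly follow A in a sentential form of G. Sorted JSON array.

FIRST iteration:
round 1:
  A via A→b S B: +{b}
  B via B→b: +{b}
  C via C→b: +{b}
  S via S→A C: +{b}
  FIRST[S]={b}  FIRST[A]={b}  FIRST[B]={b}  FIRST[C]={b}
round 2: (stable)
  FIRST[S]={b}  FIRST[A]={b}  FIRST[B]={b}  FIRST[C]={b}

Compute FOLLOW by fixpoint:
seed FOLLOW(S) with $
iter 1:
  A→b S B: FOLLOW(S) ⊇ FIRST(B) = {b}; new: +{b}
  S→A C: FOLLOW(A) ⊇ FIRST(C) = {b}; new: +{b}
  S→A C: FOLLOW(C) ⊇ FOLLOW(S) ⊇ {$,b}; new: +{$,b}
  FOLLOW(S)={$,b}  FOLLOW(A)={b}  FOLLOW(B)={}  FOLLOW(C)={$,b}
iter 2:
  A→b S B: FOLLOW(B) ⊇ FOLLOW(A) ⊇ {b}; new: +{b}
  FOLLOW(S)={$,b}  FOLLOW(A)={b}  FOLLOW(B)={b}  FOLLOW(C)={$,b}
iter 3: — fixpoint
  FOLLOW(S)={$,b}  FOLLOW(A)={b}  FOLLOW(B)={b}  FOLLOW(C)={$,b}

FOLLOW(A) = ["b"]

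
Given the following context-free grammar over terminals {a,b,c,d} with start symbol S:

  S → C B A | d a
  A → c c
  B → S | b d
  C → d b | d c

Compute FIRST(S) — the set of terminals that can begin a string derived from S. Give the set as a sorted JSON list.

FIRST sets, iterate to fixpoint:
[1]
  A via A→c c: +{c}
  B via B→b d: +{b}
  C via C→d b: +{d}
  S via S→C B A: +{d}
  FIRST[S]={d}  FIRST[A]={c}  FIRST[B]={b}  FIRST[C]={d}
[2]
  B via B→S: +{d}
  FIRST[S]={d}  FIRST[A]={c}  FIRST[B]={b,d}  FIRST[C]={d}
[3] (no change)
  FIRST[S]={d}  FIRST[A]={c}  FIRST[B]={b,d}  FIRST[C]={d}

FIRST(S) = ["d"]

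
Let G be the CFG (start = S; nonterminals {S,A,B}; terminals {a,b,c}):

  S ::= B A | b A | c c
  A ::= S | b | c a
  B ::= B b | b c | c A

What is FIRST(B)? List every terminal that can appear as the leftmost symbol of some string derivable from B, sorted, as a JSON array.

FIRST iteration:
round 1:
  A via A→b: +{b}
  A via A→c a: +{c}
  B via B→b c: +{b}
  B via B→c A: +{c}
  S via S→B A: +{b,c}
  FIRST[S]={b,c}  FIRST[A]={b,c}  FIRST[B]={b,c}
round 2: (stable)
  FIRST[S]={b,c}  FIRST[A]={b,c}  FIRST[B]={b,c}

FIRST(B) = ["b", "c"]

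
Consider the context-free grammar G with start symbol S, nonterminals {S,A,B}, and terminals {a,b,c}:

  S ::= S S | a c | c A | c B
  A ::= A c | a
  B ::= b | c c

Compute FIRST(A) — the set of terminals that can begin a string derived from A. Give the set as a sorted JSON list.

FIRST sets, iterate to fixpoint:
[1]
  A via A→a: +{a}
  B via B→b: +{b}
  B via B→c c: +{c}
  S via S→a c: +{a}
  S via S→c A: +{c}
  S: {a,c}  A: {a}  B: {b,c}
[2] done
  S: {a,c}  A: {a}  B: {b,c}

FIRST(A) = ["a"]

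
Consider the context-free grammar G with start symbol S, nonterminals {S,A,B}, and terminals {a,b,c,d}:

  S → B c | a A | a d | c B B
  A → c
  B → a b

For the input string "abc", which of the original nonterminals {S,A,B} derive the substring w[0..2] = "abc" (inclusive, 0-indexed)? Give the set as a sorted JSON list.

CNF form of G:
  S -> B T2 | T0 A | T0 T3 | T2 X4
  A -> c
  B -> T0 T1
  T0 -> a
  T1 -> b
  T2 -> c
  T3 -> d
  X4 -> B B

Fill CYK table bottom-up — only the sub-triangle for w[0..2]:
  [0..0]={T0}  "a"  orig:{}
  [1..1]={T1}  "b"  orig:{}
  [2..2]={A,T2}  "c"  orig:{A}
  [0..1]={B}  "ab"
  [1..2]=∅  "bc"
  [0..2]={S}  "abc"

Original NTs in T[0,2] deriving "abc": ["S"]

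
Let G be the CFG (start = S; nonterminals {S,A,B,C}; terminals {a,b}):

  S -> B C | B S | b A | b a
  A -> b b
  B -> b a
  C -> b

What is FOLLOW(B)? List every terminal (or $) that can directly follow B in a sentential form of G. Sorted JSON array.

FIRST sets, iterate to fixpoint:
iter 1:
  A via A→b b: +{b}
  B via B→b a: +{b}
  C via C→b: +{b}
  S via S→B C: +{b}
  FIRST[S]={b}  FIRST[A]={b}  FIRST[B]={b}  FIRST[C]={b}
iter 2: — fixpoint
  FIRST[S]={b}  FIRST[A]={b}  FIRST[B]={b}  FIRST[C]={b}

Compute FOLLOW by fixpoint:
initialize: $ ∈ FOLLOW(S)
iter 1:
  S→B C: FOLLOW(B) ⊇ FIRST(C) = {b}; new: +{b}
  S→B C: FOLLOW(C) ⊇ FOLLOW(S) ⊇ {$}; new: +{$}
  S→b A: FOLLOW(A) ⊇ FOLLOW(S) ⊇ {$}; new: +{$}
  FOLLOW(S)={$}  FOLLOW(A)={$}  FOLLOW(B)={b}  FOLLOW(C)={$}
iter 2: done
  FOLLOW(S)={$}  FOLLOW(A)={$}  FOLLOW(B)={b}  FOLLOW(C)={$}

FOLLOW(B) = ["b"]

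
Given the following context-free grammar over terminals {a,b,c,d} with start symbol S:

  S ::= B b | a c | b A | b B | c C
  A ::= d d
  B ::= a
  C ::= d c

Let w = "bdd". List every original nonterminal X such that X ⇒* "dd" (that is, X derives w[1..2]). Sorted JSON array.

CNF form of G:
  S -> B T2 | T1 C | T2 A | T2 B | T3 T1
  A -> T0 T0
  B -> a
  C -> T0 T1
  T0 -> d
  T1 -> c
  T2 -> b
  T3 -> a

CYK table (by increasing span), restricted to cells inside w[1..2]:
  cell(1,1) d: {T0}  orig:{}
  cell(2,2) d: {T0}  orig:{}
  cell(1,2) dd: {A}

Original NTs in T[1,2] deriving "dd": ["A"]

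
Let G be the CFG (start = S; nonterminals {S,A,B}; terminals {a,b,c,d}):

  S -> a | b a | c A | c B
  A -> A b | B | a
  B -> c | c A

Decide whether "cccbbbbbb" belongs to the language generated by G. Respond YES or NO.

Convert to CNF:
  S -> T0 T2 | T1 A | T1 B | a
  A -> A T0 | T1 A | a | c
  B -> T1 A | c
  T0 -> b
  T1 -> c
  T2 -> a

CYK table (by increasing span):
  cell(0,0) c: {A,B,T1}  orig:{A,B}
  cell(1,1) c: {A,B,T1}  orig:{A,B}
  cell(2,2) c: {A,B,T1}  orig:{A,B}
  cell(3,3) b: {T0}  orig:{}
  cell(4,4) b: {T0}  orig:{}
  cell(5,5) b: {T0}  orig:{}
  cell(6,6) b: {T0}  orig:{}
  cell(7,7) b: {T0}  orig:{}
  cell(8,8) b: {T0}  orig:{}
  cell(0,1) cc: {A,B,S}
  cell(1,2) cc: {A,B,S}
  cell(2,3) cb: {A}
  cell(3,4) bb: ∅
  cell(4,5) bb: ∅
  cell(5,6) bb: ∅
  cell(6,7) bb: ∅
  cell(7,8) bb: ∅
  cell(0,2) ccc: {A,B,S}
  cell(1,3) ccb: {A,B,S}
  cell(2,4) cbb: {A}
  cell(3,5) bbb: ∅
  cell(4,6) bbb: ∅
  cell(5,7) bbb: ∅
  cell(6,8) bbb: ∅
  cell(0,3) cccb: {A,B,S}
  cell(1,4) ccbb: {A,B,S}
  cell(2,5) cbbb: {A}
  cell(3,6) bbbb: ∅
  cell(4,7) bbbb: ∅
  cell(5,8) bbbb: ∅
  cell(0,4) cccbb: {A,B,S}
  cell(1,5) ccbbb: {A,B,S}
  cell(2,6) cbbbb: {A}
  cell(3,7) bbbbb: ∅
  cell(4,8) bbbbb: ∅
  cell(0,5) cccbbb: {A,B,S}
  cell(1,6) ccbbbb: {A,B,S}
  cell(2,7) cbbbbb: {A}
  cell(3,8) bbbbbb: ∅
  cell(0,6) cccbbbb: {A,B,S}
  cell(1,7) ccbbbbb: {A,B,S}
  cell(2,8) cbbbbbb: {A}
  cell(0,7) cccbbbbb: {A,B,S}
  cell(1,8) ccbbbbbb: {A,B,S}
  cell(0,8) cccbbbbbb: {A,B,S}

S ∈ T[0,8] ⇒ YES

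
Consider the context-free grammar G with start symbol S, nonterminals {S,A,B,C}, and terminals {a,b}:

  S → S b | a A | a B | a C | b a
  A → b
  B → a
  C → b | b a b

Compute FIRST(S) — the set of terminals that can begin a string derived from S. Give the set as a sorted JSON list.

Compute FIRST by fixpoint:
pass 1:
  A via A→b: +{b}
  B via B→a: +{a}
  C via C→b: +{b}
  S via S→a A: +{a}
  S via S→b a: +{b}
  S: {a,b}  A: {b}  B: {a}  C: {b}
pass 2: (no change)
  S: {a,b}  A: {b}  B: {a}  C: {b}

FIRST(S) = ["a", "b"]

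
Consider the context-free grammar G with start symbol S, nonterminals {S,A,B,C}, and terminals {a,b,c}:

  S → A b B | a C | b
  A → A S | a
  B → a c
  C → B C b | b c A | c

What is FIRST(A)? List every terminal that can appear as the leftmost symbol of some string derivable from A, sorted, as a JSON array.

FIRST sets, iterate to fixpoint:
iter 1:
  A via A→a: +{a}
  B via B→a c: +{a}
  C via C→B C b: +{a}
  C via C→b c A: +{b}
  C via C→c: +{c}
  S via S→A b B: +{a}
  S via S→b: +{b}
  FIRST(S)={a,b}  FIRST(A)={a}  FIRST(B)={a}  FIRST(C)={a,b,c}
iter 2: — fixpoint
  FIRST(S)={a,b}  FIRST(A)={a}  FIRST(B)={a}  FIRST(C)={a,b,c}

FIRST(A) = ["a"]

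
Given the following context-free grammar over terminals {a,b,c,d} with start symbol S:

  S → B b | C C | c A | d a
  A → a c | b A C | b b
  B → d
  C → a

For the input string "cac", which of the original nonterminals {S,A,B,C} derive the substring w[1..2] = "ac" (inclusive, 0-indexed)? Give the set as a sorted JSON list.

Convert to CNF:
  S -> B T2 | C C | T1 A | T3 T0
  A -> T0 T1 | T2 T2 | T2 X4
  B -> d
  C -> a
  T0 -> a
  T1 -> c
  T2 -> b
  T3 -> d
  X4 -> A C

Fill CYK table bottom-up (cells [i..j] with 1 ≤ i ≤ j ≤ 2 only):
  [1..1]={C,T0}  "a"  orig:{C}
  [2..2]={T1}  "c"  orig:{}
  [1..2]={A}  "ac"

Original NTs in T[1,2] deriving "ac": ["A"]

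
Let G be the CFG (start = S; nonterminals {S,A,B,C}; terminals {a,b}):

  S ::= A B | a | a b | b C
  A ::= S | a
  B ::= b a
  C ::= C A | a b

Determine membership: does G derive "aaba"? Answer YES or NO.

Convert to CNF:
  S -> A B | T0 T1 | T1 C | a
  A -> A B | T0 T1 | T1 C | a
  B -> T1 T0
  C -> C A | T0 T1
  T0 -> a
  T1 -> b

CYK table (by increasing span):
  cell(0,0) a: {A,S,T0}  orig:{A,S}
  cell(1,1) a: {A,S,T0}  orig:{A,S}
  cell(2,2) b: {T1}  orig:{}
  cell(3,3) a: {A,S,T0}  orig:{A,S}
  cell(0,1) aa: ∅
  cell(1,2) ab: {A,C,S}
  cell(2,3) ba: {B}
  cell(0,2) aab: ∅
  cell(1,3) aba: {A,C,S}
  cell(0,3) aaba: ∅

S ∉ T[0,3] ⇒ NO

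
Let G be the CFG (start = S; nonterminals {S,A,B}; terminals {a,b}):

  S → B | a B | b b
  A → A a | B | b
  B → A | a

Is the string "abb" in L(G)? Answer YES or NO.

CNF form of G:
  S -> A T0 | T0 B | T1 T1 | a | b
  A -> A T0 | a | b
  B -> A T0 | a | b
  T0 -> a
  T1 -> b

Fill CYK table bottom-up:
  cell(0,0) a: {A,B,S,T0}  orig:{A,B,S}
  cell(1,1) b: {A,B,S,T1}  orig:{A,B,S}
  cell(2,2) b: {A,B,S,T1}  orig:{A,B,S}
  cell(0,1) ab: {S}
  cell(1,2) bb: {S}
  cell(0,2) abb: ∅

S ∉ T[0,2] ⇒ NO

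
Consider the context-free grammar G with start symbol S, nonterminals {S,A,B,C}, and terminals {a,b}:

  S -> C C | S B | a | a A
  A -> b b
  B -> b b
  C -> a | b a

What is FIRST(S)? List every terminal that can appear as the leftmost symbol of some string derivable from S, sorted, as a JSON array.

Compute FIRST by fixpoint:
round 1:
  A via A→b b: +{b}
  B via B→b b: +{b}
  C via C→a: +{a}
  C via C→b a: +{b}
  S via S→C C: +{a,b}
  FIRST(S)={a,b}  FIRST(A)={b}  FIRST(B)={b}  FIRST(C)={a,b}
round 2: (stable)
  FIRST(S)={a,b}  FIRST(A)={b}  FIRST(B)={b}  FIRST(C)={a,b}

FIRST(S) = ["a", "b"]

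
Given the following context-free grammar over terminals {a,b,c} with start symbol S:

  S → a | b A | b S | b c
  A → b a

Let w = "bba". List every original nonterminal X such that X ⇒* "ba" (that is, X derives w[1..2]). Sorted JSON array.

CNF form of G:
  S -> T0 A | T0 S | T0 T2 | a
  A -> T0 T1
  T0 -> b
  T1 -> a
  T2 -> c

CYK fill, restricted to cells inside w[1..2]:
  T[1,1] 'b' = {T0}  orig:{}
  T[2,2] 'a' = {S,T1}  orig:{S}
  T[1,2] 'ba' = {A,S}

Original NTs in T[1,2] deriving "ba": ["A", "S"]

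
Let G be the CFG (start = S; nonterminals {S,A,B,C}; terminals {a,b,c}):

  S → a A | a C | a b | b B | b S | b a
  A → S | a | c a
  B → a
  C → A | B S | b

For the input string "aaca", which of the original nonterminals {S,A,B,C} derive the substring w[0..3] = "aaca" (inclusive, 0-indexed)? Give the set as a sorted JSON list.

CNF form of G:
  S -> T0 A | T0 C | T0 T1 | T1 B | T1 S | T1 T0
  A -> T0 A | T0 C | T0 T1 | T1 B | T1 S | T1 T0 | T2 T0 | a
  B -> a
  C -> B S | T0 A | T0 C | T0 T1 | T1 B | T1 S | T1 T0 | T2 T0 | a | b
  T0 -> a
  T1 -> b
  T2 -> c

CYK table (by increasing span), restricted to cells inside w[0..3]:
  [0..0]={A,B,C,T0}  "a"  orig:{A,B,C}
  [1..1]={A,B,C,T0}  "a"  orig:{A,B,C}
  [2..2]={T2}  "c"  orig:{}
  [3..3]={A,B,C,T0}  "a"  orig:{A,B,C}
  [0..1]={A,C,S}  "aa"
  [1..2]=∅  "ac"
  [2..3]={A,C}  "ca"
  [0..2]=∅  "aac"
  [1..3]={A,C,S}  "aca"
  [0..3]={A,C,S}  "aaca"

Original NTs in T[0,3] deriving "aaca": ["A", "C", "S"]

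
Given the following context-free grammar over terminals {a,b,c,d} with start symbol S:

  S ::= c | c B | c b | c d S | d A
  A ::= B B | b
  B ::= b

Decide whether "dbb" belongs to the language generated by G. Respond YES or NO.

CNF form of G:
  S -> T0 B | T0 T1 | T0 X3 | T2 A | c
  A -> B B | b
  B -> b
  T0 -> c
  T1 -> b
  T2 -> d
  X3 -> T2 S

CYK fill:
  T[0,0] 'd' = {T2}  orig:{}
  T[1,1] 'b' = {A,B,T1}  orig:{A,B}
  T[2,2] 'b' = {A,B,T1}  orig:{A,B}
  T[0,1] 'db' = {S}
  T[1,2] 'bb' = {A}
  T[0,2] 'dbb' = {S}

S ∈ T[0,2] ⇒ YES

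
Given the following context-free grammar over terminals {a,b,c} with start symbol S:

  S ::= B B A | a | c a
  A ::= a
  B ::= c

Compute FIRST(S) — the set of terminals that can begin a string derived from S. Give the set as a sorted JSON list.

FIRST sets, iterate to fixpoint:
[1]
  A via A→a: +{a}
  B via B→c: +{c}
  S via S→B B A: +{c}
  S via S→a: +{a}
  S: {a,c}  A: {a}  B: {c}
[2] — fixpoint
  S: {a,c}  A: {a}  B: {c}

FIRST(S) = ["a", "c"]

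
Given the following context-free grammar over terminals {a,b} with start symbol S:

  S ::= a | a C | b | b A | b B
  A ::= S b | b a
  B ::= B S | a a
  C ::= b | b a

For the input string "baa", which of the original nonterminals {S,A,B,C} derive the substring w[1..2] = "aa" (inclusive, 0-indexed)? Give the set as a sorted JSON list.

Convert to CNF:
  S -> T0 A | T0 B | T1 C | a | b
  A -> S T0 | T0 T1
  B -> B S | T1 T1
  C -> T0 T1 | b
  T0 -> b
  T1 -> a

CYK table (by increasing span), restricted to cells inside w[1..2]:
  cell(1,1) a: {S,T1}  orig:{S}
  cell(2,2) a: {S,T1}  orig:{S}
  cell(1,2) aa: {B}

Original NTs in T[1,2] deriving "aa": ["B"]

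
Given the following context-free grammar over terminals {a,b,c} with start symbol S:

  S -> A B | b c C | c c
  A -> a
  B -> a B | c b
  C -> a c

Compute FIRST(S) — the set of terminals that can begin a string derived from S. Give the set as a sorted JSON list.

FIRST sets, iterate to fixpoint:
round 1:
  A via A→a: +{a}
  B via B→a B: +{a}
  B via B→c b: +{c}
  C via C→a c: +{a}
  S via S→A B: +{a}
  S via S→b c C: +{b}
  S via S→c c: +{c}
  S: {a,b,c}  A: {a}  B: {a,c}  C: {a}
round 2: done
  S: {a,b,c}  A: {a}  B: {a,c}  C: {a}

FIRST(S) = ["a", "b", "c"]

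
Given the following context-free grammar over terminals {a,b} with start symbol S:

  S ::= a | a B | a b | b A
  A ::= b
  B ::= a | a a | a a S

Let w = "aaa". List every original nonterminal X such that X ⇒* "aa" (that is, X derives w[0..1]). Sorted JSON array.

Convert to CNF:
  S -> T0 B | T0 T1 | T1 A | a
  A -> b
  B -> T0 T0 | T0 X2 | a
  T0 -> a
  T1 -> b
  X2 -> T0 S

Fill CYK table bottom-up, restricted to cells inside w[0..1]:
  T[0,0] 'a' = {B,S,T0}  orig:{B,S}
  T[1,1] 'a' = {B,S,T0}  orig:{B,S}
  T[0,1] 'aa' = {B,S,X2}  orig:{B,S}

Original NTs in T[0,1] deriving "aa": ["B", "S"]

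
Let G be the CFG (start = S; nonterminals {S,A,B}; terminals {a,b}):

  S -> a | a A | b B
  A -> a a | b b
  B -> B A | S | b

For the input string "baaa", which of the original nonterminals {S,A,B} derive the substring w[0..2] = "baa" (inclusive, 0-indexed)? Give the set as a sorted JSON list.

CNF form of G:
  S -> T0 A | T1 B | a
  A -> T0 T0 | T1 T1
  B -> B A | T0 A | T1 B | a | b
  T0 -> a
  T1 -> b

Fill CYK table bottom-up, restricted to cells inside w[0..2]:
  [0..0]={B,T1}  "b"  orig:{B}
  [1..1]={B,S,T0}  "a"  orig:{B,S}
  [2..2]={B,S,T0}  "a"  orig:{B,S}
  [0..1]={B,S}  "ba"
  [1..2]={A}  "aa"
  [0..2]={B}  "baa"

Original NTs in T[0,2] deriving "baa": ["B"]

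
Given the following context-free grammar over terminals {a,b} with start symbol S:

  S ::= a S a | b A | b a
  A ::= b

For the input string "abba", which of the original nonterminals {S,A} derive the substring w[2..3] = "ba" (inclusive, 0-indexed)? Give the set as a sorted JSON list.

CNF form of G:
  S -> T0 X2 | T1 A | T1 T0
  A -> b
  T0 -> a
  T1 -> b
  X2 -> S T0

CYK fill, restricted to cells inside w[2..3]:
  cell(2,2) b: {A,T1}  orig:{A}
  cell(3,3) a: {T0}  orig:{}
  cell(2,3) ba: {S}

Original NTs in T[2,3] deriving "ba": ["S"]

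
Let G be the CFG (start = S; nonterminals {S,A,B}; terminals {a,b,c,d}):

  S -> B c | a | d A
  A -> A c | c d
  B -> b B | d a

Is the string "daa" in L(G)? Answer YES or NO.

CNF form of G:
  S -> B T0 | T1 A | a
  A -> A T0 | T0 T1
  B -> T1 T3 | T2 B
  T0 -> c
  T1 -> d
  T2 -> b
  T3 -> a

CYK table (by increasing span):
  cell(0,0) d: {T1}  orig:{}
  cell(1,1) a: {S,T3}  orig:{S}
  cell(2,2) a: {S,T3}  orig:{S}
  cell(0,1) da: {B}
  cell(1,2) aa: ∅
  cell(0,2) daa: ∅

S ∉ T[0,2] ⇒ NO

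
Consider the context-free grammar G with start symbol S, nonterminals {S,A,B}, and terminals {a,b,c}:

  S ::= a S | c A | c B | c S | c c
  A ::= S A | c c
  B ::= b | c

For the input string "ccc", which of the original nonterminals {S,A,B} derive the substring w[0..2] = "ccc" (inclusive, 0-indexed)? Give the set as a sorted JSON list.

CNF form of G:
  S -> T0 A | T0 B | T0 S | T0 T0 | T1 S
  A -> S A | T0 T0
  B -> b | c
  T0 -> c
  T1 -> a

CYK fill — only the sub-triangle for w[0..2]:
  cell(0,0) c: {B,T0}  orig:{B}
  cell(1,1) c: {B,T0}  orig:{B}
  cell(2,2) c: {B,T0}  orig:{B}
  cell(0,1) cc: {A,S}
  cell(1,2) cc: {A,S}
  cell(0,2) ccc: {S}

Original NTs in T[0,2] deriving "ccc": ["S"]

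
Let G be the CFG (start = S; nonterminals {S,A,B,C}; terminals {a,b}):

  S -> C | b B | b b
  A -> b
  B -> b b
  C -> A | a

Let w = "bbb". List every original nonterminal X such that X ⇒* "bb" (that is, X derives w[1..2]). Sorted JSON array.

CNF form of G:
  S -> T0 B | T0 T0 | a | b
  A -> b
  B -> T0 T0
  C -> a | b
  T0 -> b

Fill CYK table bottom-up — only the sub-triangle for w[1..2]:
  T[1,1] 'b' = {A,C,S,T0}  orig:{A,C,S}
  T[2,2] 'b' = {A,C,S,T0}  orig:{A,C,S}
  T[1,2] 'bb' = {B,S}

Original NTs in T[1,2] deriving "bb": ["B", "S"]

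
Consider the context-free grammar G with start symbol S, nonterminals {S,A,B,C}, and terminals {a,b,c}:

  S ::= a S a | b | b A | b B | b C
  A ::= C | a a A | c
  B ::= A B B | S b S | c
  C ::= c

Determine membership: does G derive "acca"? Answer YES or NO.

CNF form of G:
  S -> T0 X5 | T1 A | T1 B | T1 C | b
  A -> T0 X2 | c
  B -> A X3 | S X4 | c
  C -> c
  T0 -> a
  T1 -> b
  X2 -> T0 A
  X3 -> B B
  X4 -> T1 S
  X5 -> S T0

CYK fill:
  cell(0,0) a: {T0}  orig:{}
  cell(1,1) c: {A,B,C}
  cell(2,2) c: {A,B,C}
  cell(3,3) a: {T0}  orig:{}
  cell(0,1) ac: {X2}  orig:{}
  cell(1,2) cc: {X3}  orig:{}
  cell(2,3) ca: ∅
  cell(0,2) acc: ∅
  cell(1,3) cca: ∅
  cell(0,3) acca: ∅

S ∉ T[0,3] ⇒ NO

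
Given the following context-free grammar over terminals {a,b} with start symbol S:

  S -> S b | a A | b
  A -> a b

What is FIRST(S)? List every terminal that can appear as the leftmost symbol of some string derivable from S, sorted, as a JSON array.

Compute FIRST by fixpoint:
round 1:
  A via A→a b: +{a}
  S via S→a A: +{a}
  S via S→b: +{b}
  FIRST[S]={a,b}  FIRST[A]={a}
round 2: — fixpoint
  FIRST[S]={a,b}  FIRST[A]={a}

FIRST(S) = ["a", "b"]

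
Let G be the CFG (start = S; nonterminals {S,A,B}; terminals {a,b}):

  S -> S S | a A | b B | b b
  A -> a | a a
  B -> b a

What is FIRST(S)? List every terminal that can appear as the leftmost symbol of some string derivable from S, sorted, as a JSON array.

Compute FIRST by fixpoint:
[1]
  A via A→a: +{a}
  B via B→b a: +{b}
  S via S→a A: +{a}
  S via S→b B: +{b}
  FIRST[S]={a,b}  FIRST[A]={a}  FIRST[B]={b}
[2] done
  FIRST[S]={a,b}  FIRST[A]={a}  FIRST[B]={b}

FIRST(S) = ["a", "b"]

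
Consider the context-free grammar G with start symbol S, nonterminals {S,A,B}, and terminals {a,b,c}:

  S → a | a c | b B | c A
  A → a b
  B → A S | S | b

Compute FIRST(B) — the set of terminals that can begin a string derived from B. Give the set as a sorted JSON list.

Compute FIRST by fixpoint:
[1]
  A via A→a b: +{a}
  B via B→A S: +{a}
  B via B→b: +{b}
  S via S→a: +{a}
  S via S→b B: +{b}
  S via S→c A: +{c}
  S: {a,b,c}  A: {a}  B: {a,b}
[2]
  B via B→S: +{c}
  S: {a,b,c}  A: {a}  B: {a,b,c}
[3] (stable)
  S: {a,b,c}  A: {a}  B: {a,b,c}

FIRST(B) = ["a", "b", "c"]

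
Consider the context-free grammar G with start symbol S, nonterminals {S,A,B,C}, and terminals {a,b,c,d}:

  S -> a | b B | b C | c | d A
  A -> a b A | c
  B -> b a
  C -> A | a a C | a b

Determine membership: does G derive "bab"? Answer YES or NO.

CNF form of G:
  S -> T1 B | T1 C | T2 A | a | c
  A -> T0 X3 | c
  B -> T1 T0
  C -> T0 T1 | T0 X4 | T0 X5 | c
  T0 -> a
  T1 -> b
  T2 -> d
  X3 -> T1 A
  X4 -> T0 C
  X5 -> T1 A

CYK fill:
  [0..0]={T1}  "b"  orig:{}
  [1..1]={S,T0}  "a"  orig:{S}
  [2..2]={T1}  "b"  orig:{}
  [0..1]={B}  "ba"
  [1..2]={C}  "ab"
  [0..2]={S}  "bab"

S ∈ T[0,2] ⇒ YES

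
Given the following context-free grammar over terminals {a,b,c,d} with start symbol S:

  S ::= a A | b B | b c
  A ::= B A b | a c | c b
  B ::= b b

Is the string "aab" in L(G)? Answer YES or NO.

CNF form of G:
  S -> T0 B | T0 T2 | T1 A
  A -> B X3 | T1 T2 | T2 T0
  B -> T0 T0
  T0 -> b
  T1 -> a
  T2 -> c
  X3 -> A T0

Fill CYK table bottom-up:
  T[0,0] 'a' = {T1}  orig:{}
  T[1,1] 'a' = {T1}  orig:{}
  T[2,2] 'b' = {T0}  orig:{}
  T[0,1] 'aa' = ∅
  T[1,2] 'ab' = ∅
  T[0,2] 'aab' = ∅

S ∉ T[0,2] ⇒ NO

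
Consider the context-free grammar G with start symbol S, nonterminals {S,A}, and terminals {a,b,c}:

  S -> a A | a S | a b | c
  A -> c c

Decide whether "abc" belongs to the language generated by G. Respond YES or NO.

Convert to CNF:
  S -> T1 A | T1 S | T1 T2 | c
  A -> T0 T0
  T0 -> c
  T1 -> a
  T2 -> b

CYK table (by increasing span):
  cell(0,0) a: {T1}  orig:{}
  cell(1,1) b: {T2}  orig:{}
  cell(2,2) c: {S,T0}  orig:{S}
  cell(0,1) ab: {S}
  cell(1,2) bc: ∅
  cell(0,2) abc: ∅

S ∉ T[0,2] ⇒ NO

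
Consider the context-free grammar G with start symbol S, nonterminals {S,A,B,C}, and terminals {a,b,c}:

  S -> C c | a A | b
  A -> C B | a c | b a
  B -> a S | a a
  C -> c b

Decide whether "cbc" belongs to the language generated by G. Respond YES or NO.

CNF form of G:
  S -> C T1 | T0 A | b
  A -> C B | T0 T1 | T2 T0
  B -> T0 S | T0 T0
  C -> T1 T2
  T0 -> a
  T1 -> c
  T2 -> b

Fill CYK table bottom-up:
  cell(0,0) c: {T1}  orig:{}
  cell(1,1) b: {S,T2}  orig:{S}
  cell(2,2) c: {T1}  orig:{}
  cell(0,1) cb: {C}
  cell(1,2) bc: ∅
  cell(0,2) cbc: {S}

S ∈ T[0,2] ⇒ YES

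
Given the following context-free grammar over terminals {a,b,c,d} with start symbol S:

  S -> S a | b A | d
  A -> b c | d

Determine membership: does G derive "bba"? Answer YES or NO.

Convert to CNF:
  S -> S T2 | T0 A | d
  A -> T0 T1 | d
  T0 -> b
  T1 -> c
  T2 -> a

Fill CYK table bottom-up:
  cell(0,0) b: {T0}  orig:{}
  cell(1,1) b: {T0}  orig:{}
  cell(2,2) a: {T2}  orig:{}
  cell(0,1) bb: ∅
  cell(1,2) ba: ∅
  cell(0,2) bba: ∅

S ∉ T[0,2] ⇒ NO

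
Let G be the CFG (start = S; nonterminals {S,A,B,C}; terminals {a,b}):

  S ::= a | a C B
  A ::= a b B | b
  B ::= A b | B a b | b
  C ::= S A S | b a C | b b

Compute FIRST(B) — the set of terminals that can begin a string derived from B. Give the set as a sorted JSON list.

FIRST iteration:
iter 1:
  A via A→a b B: +{a}
  A via A→b: +{b}
  B via B→A b: +{a,b}
  C via C→b a C: +{b}
  S via S→a: +{a}
  FIRST(S)={a}  FIRST(A)={a,b}  FIRST(B)={a,b}  FIRST(C)={b}
iter 2:
  C via C→S A S: +{a}
  FIRST(S)={a}  FIRST(A)={a,b}  FIRST(B)={a,b}  FIRST(C)={a,b}
iter 3: — fixpoint
  FIRST(S)={a}  FIRST(A)={a,b}  FIRST(B)={a,b}  FIRST(C)={a,b}

FIRST(B) = ["a", "b"]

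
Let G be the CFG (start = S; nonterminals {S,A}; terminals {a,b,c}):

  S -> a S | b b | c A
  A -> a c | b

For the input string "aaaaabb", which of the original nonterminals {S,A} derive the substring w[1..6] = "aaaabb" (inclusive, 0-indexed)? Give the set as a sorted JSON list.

CNF form of G:
  S -> T0 S | T1 A | T2 T2
  A -> T0 T1 | b
  T0 -> a
  T1 -> c
  T2 -> b

Fill CYK table bottom-up (cells [i..j] with 1 ≤ i ≤ j ≤ 6 only):
  T[1,1] 'a' = {T0}  orig:{}
  T[2,2] 'a' = {T0}  orig:{}
  T[3,3] 'a' = {T0}  orig:{}
  T[4,4] 'a' = {T0}  orig:{}
  T[5,5] 'b' = {A,T2}  orig:{A}
  T[6,6] 'b' = {A,T2}  orig:{A}
  T[1,2] 'aa' = ∅
  T[2,3] 'aa' = ∅
  T[3,4] 'aa' = ∅
  T[4,5] 'ab' = ∅
  T[5,6] 'bb' = {S}
  T[1,3] 'aaa' = ∅
  T[2,4] 'aaa' = ∅
  T[3,5] 'aab' = ∅
  T[4,6] 'abb' = {S}
  T[1,4] 'aaaa' = ∅
  T[2,5] 'aaab' = ∅
  T[3,6] 'aabb' = {S}
  T[1,5] 'aaaab' = ∅
  T[2,6] 'aaabb' = {S}
  T[1,6] 'aaaabb' = {S}

Original NTs in T[1,6] deriving "aaaabb": ["S"]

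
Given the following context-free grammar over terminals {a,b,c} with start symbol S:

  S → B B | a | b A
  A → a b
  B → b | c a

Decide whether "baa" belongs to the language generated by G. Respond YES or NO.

CNF form of G:
  S -> B B | T1 A | a
  A -> T0 T1
  B -> T2 T0 | b
  T0 -> a
  T1 -> b
  T2 -> c

Fill CYK table bottom-up:
  T[0,0] 'b' = {B,T1}  orig:{B}
  T[1,1] 'a' = {S,T0}  orig:{S}
  T[2,2] 'a' = {S,T0}  orig:{S}
  T[0,1] 'ba' = ∅
  T[1,2] 'aa' = ∅
  T[0,2] 'baa' = ∅

S ∉ T[0,2] ⇒ NO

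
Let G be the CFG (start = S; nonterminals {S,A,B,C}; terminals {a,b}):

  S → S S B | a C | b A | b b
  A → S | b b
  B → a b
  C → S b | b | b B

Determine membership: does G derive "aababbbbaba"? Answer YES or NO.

CNF form of G:
  S -> S X3 | T0 C | T1 A | T1 T1
  A -> S X2 | T0 C | T1 A | T1 T1
  B -> T0 T1
  C -> S T1 | T1 B | b
  T0 -> a
  T1 -> b
  X2 -> S B
  X3 -> S B

Fill CYK table bottom-up:
  cell(0,0) a: {T0}  orig:{}
  cell(1,1) a: {T0}  orig:{}
  cell(2,2) b: {C,T1}  orig:{C}
  cell(3,3) a: {T0}  orig:{}
  cell(4,4) b: {C,T1}  orig:{C}
  cell(5,5) b: {C,T1}  orig:{C}
  cell(6,6) b: {C,T1}  orig:{C}
  cell(7,7) b: {C,T1}  orig:{C}
  cell(8,8) a: {T0}  orig:{}
  cell(9,9) b: {C,T1}  orig:{C}
  cell(10,10) a: {T0}  orig:{}
  cell(0,1) aa: ∅
  cell(1,2) ab: {A,B,S}
  cell(2,3) ba: ∅
  cell(3,4) ab: {A,B,S}
  cell(4,5) bb: {A,S}
  cell(5,6) bb: {A,S}
  cell(6,7) bb: {A,S}
  cell(7,8) ba: ∅
  cell(8,9) ab: {A,B,S}
  cell(9,10) ba: ∅
  cell(0,2) aab: ∅
  cell(1,3) aba: ∅
  cell(2,4) bab: {A,C,S}
  cell(3,5) abb: {C}
  cell(4,6) bbb: {A,C,S}
  cell(5,7) bbb: {A,C,S}
  cell(6,8) bba: ∅
  cell(7,9) bab: {A,C,S}
  cell(8,10) aba: ∅
  cell(0,3) aaba: ∅
  cell(1,4) abab: {A,S,X2,X3}  orig:{A,S}
  cell(2,5) babb: {C}
  cell(3,6) abbb: {A,S}
  cell(4,7) bbbb: {A,C,S}
  cell(5,8) bbba: ∅
  cell(6,9) bbab: {A,S,X2,X3}  orig:{A,S}
  cell(7,10) baba: ∅
  cell(0,4) aabab: ∅
  cell(1,5) ababb: {A,C,S}
  cell(2,6) babbb: {A,S}
  cell(3,7) abbbb: {A,C,S}
  cell(4,8) bbbba: ∅
  cell(5,9) bbbab: {A,S,X2,X3}  orig:{A,S}
  cell(6,10) bbaba: ∅
  cell(0,5) aababb: {A,S}
  cell(1,6) ababbb: {C}
  cell(2,7) babbbb: {A,C,S}
  cell(3,8) abbbba: ∅
  cell(4,9) bbbbab: {A,S,X2,X3}  orig:{A,S}
  cell(5,10) bbbaba: ∅
  cell(0,6) aababbb: {A,C,S}
  cell(1,7) ababbbb: {A,S}
  cell(2,8) babbbba: ∅
  cell(3,9) abbbbab: {A,S,X2,X3}  orig:{A,S}
  cell(4,10) bbbbaba: ∅
  cell(0,7) aababbbb: {C}
  cell(1,8) ababbbba: ∅
  cell(2,9) babbbbab: {A,S,X2,X3}  orig:{A,S}
  cell(3,10) abbbbaba: ∅
  cell(0,8) aababbbba: ∅
  cell(1,9) ababbbbab: {A,S,X2,X3}  orig:{A,S}
  cell(2,10) babbbbaba: ∅
  cell(0,9) aababbbbab: {A,S}
  cell(1,10) ababbbbaba: ∅
  cell(0,10) aababbbbaba: ∅

S ∉ T[0,10] ⇒ NO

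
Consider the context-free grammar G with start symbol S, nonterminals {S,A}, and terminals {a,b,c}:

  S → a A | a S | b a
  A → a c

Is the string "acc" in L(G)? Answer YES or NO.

CNF form of G:
  S -> T0 A | T0 S | T2 T0
  A -> T0 T1
  T0 -> a
  T1 -> c
  T2 -> b

Fill CYK table bottom-up:
  T[0,0] 'a' = {T0}  orig:{}
  T[1,1] 'c' = {T1}  orig:{}
  T[2,2] 'c' = {T1}  orig:{}
  T[0,1] 'ac' = {A}
  T[1,2] 'cc' = ∅
  T[0,2] 'acc' = ∅

S ∉ T[0,2] ⇒ NO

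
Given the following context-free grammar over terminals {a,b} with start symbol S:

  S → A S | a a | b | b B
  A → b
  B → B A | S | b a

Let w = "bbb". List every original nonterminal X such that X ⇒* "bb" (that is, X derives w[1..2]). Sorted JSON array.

CNF form of G:
  S -> A S | T0 T0 | T1 B | b
  A -> b
  B -> A S | B A | T0 T0 | T1 B | T1 T0 | b
  T0 -> a
  T1 -> b

CYK table (by increasing span), restricted to cells inside w[1..2]:
  [1..1]={A,B,S,T1}  "b"  orig:{A,B,S}
  [2..2]={A,B,S,T1}  "b"  orig:{A,B,S}
  [1..2]={B,S}  "bb"

Original NTs in T[1,2] deriving "bb": ["B", "S"]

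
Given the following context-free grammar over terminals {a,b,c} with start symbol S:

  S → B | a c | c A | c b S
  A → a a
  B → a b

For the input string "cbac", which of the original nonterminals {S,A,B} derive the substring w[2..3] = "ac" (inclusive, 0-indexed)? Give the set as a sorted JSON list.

Convert to CNF:
  S -> T0 T1 | T0 T2 | T2 A | T2 X3
  A -> T0 T0
  B -> T0 T1
  T0 -> a
  T1 -> b
  T2 -> c
  X3 -> T1 S

CYK table (by increasing span) — only the sub-triangle for w[2..3]:
  [2..2]={T0}  "a"  orig:{}
  [3..3]={T2}  "c"  orig:{}
  [2..3]={S}  "ac"

Original NTs in T[2,3] deriving "ac": ["S"]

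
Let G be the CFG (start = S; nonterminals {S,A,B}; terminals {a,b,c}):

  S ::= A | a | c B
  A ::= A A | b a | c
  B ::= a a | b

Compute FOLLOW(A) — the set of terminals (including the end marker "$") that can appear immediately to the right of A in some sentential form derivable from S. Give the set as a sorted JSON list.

Compute FIRST by fixpoint:
[1]
  A via A→b a: +{b}
  A via A→c: +{c}
  B via B→a a: +{a}
  B via B→b: +{b}
  S via S→A: +{b,c}
  S via S→a: +{a}
  FIRST(S)={a,b,c}  FIRST(A)={b,c}  FIRST(B)={a,b}
[2] — fixpoint
  FIRST(S)={a,b,c}  FIRST(A)={b,c}  FIRST(B)={a,b}

FOLLOW iteration:
FOLLOW(S) := {$}
round 1:
  A→A A: FOLLOW(A) ⊇ FIRST(A) = {b,c}; new: +{b,c}
  S→A: FOLLOW(A) ⊇ FOLLOW(S) ⊇ {$}; new: +{$}
  S→c B: FOLLOW(B) ⊇ FOLLOW(S) ⊇ {$}; new: +{$}
  S: {$}  A: {$,b,c}  B: {$}
round 2: done
  S: {$}  A: {$,b,c}  B: {$}

FOLLOW(A) = ["$", "b", "c"]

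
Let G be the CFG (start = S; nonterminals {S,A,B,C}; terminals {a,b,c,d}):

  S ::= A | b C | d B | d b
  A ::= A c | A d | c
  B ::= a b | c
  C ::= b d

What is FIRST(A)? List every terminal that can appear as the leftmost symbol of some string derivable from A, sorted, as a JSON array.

FIRST iteration:
pass 1:
  A via A→c: +{c}
  B via B→a b: +{a}
  B via B→c: +{c}
  C via C→b d: +{b}
  S via S→A: +{c}
  S via S→b C: +{b}
  S via S→d B: +{d}
  FIRST[S]={b,c,d}  FIRST[A]={c}  FIRST[B]={a,c}  FIRST[C]={b}
pass 2: (no change)
  FIRST[S]={b,c,d}  FIRST[A]={c}  FIRST[B]={a,c}  FIRST[C]={b}

FIRST(A) = ["c"]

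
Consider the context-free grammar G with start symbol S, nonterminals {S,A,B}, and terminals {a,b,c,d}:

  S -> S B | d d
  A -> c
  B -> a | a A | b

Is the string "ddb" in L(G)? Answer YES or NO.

Convert to CNF:
  S -> S B | T1 T1
  A -> c
  B -> T0 A | a | b
  T0 -> a
  T1 -> d

CYK fill:
  [0..0]={T1}  "d"  orig:{}
  [1..1]={T1}  "d"  orig:{}
  [2..2]={B}  "b"
  [0..1]={S}  "dd"
  [1..2]=∅  "db"
  [0..2]={S}  "ddb"

S ∈ T[0,2] ⇒ YES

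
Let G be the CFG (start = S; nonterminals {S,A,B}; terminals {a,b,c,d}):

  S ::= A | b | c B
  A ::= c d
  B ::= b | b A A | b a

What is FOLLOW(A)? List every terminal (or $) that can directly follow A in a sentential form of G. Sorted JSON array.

Compute FIRST by fixpoint:
round 1:
  A via A→c d: +{c}
  B via B→b: +{b}
  S via S→A: +{c}
  S via S→b: +{b}
  FIRST[S]={b,c}  FIRST[A]={c}  FIRST[B]={b}
round 2: (stable)
  FIRST[S]={b,c}  FIRST[A]={c}  FIRST[B]={b}

FOLLOW sets:
FOLLOW(S) := {$}
[1]
  B→b A A: FOLLOW(A) ⊇ FIRST(A) = {c}; new: +{c}
  S→A: FOLLOW(A) ⊇ FOLLOW(S) ⊇ {$}; new: +{$}
  S→c B: FOLLOW(B) ⊇ FOLLOW(S) ⊇ {$}; new: +{$}
  FOLLOW[S]={$}  FOLLOW[A]={$,c}  FOLLOW[B]={$}
[2] (stable)
  FOLLOW[S]={$}  FOLLOW[A]={$,c}  FOLLOW[B]={$}

FOLLOW(A) = ["$", "c"]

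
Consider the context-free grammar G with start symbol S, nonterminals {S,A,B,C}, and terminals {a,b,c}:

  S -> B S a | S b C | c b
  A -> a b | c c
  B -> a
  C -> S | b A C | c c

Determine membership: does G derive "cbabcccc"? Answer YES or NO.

CNF form of G:
  S -> B X6 | S X7 | T2 T1
  A -> T0 T1 | T2 T2
  B -> a
  C -> B X3 | S X4 | T1 X5 | T2 T1 | T2 T2
  T0 -> a
  T1 -> b
  T2 -> c
  X3 -> S T0
  X4 -> T1 C
  X5 -> A C
  X6 -> S T0
  X7 -> T1 C

CYK table (by increasing span):
  [0..0]={T2}  "c"  orig:{}
  [1..1]={T1}  "b"  orig:{}
  [2..2]={B,T0}  "a"  orig:{B}
  [3..3]={T1}  "b"  orig:{}
  [4..4]={T2}  "c"  orig:{}
  [5..5]={T2}  "c"  orig:{}
  [6..6]={T2}  "c"  orig:{}
  [7..7]={T2}  "c"  orig:{}
  [0..1]={C,S}  "cb"
  [1..2]=∅  "ba"
  [2..3]={A}  "ab"
  [3..4]=∅  "bc"
  [4..5]={A,C}  "cc"
  [5..6]={A,C}  "cc"
  [6..7]={A,C}  "cc"
  [0..2]={X3,X6}  "cba"  orig:{}
  [1..3]=∅  "bab"
  [2..4]=∅  "abc"
  [3..5]={X4,X7}  "bcc"  orig:{}
  [4..6]=∅  "ccc"
  [5..7]=∅  "ccc"
  [0..3]=∅  "cbab"
  [1..4]=∅  "babc"
  [2..5]={X5}  "abcc"  orig:{}
  [3..6]=∅  "bccc"
  [4..7]={X5}  "cccc"  orig:{}
  [0..4]=∅  "cbabc"
  [1..5]={C}  "babcc"
  [2..6]=∅  "abccc"
  [3..7]={C}  "bcccc"
  [0..5]=∅  "cbabcc"
  [1..6]=∅  "babccc"
  [2..7]=∅  "abcccc"
  [0..6]=∅  "cbabccc"
  [1..7]=∅  "babcccc"
  [0..7]=∅  "cbabcccc"

S ∉ T[0,7] ⇒ NO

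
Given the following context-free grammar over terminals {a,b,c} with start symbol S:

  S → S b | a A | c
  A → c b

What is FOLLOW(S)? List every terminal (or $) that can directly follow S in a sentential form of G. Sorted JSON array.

Compute FIRST by fixpoint:
iter 1:
  A via A→c b: +{c}
  S via S→a A: +{a}
  S via S→c: +{c}
  FIRST[S]={a,c}  FIRST[A]={c}
iter 2: done
  FIRST[S]={a,c}  FIRST[A]={c}

Compute FOLLOW by fixpoint:
initialize: $ ∈ FOLLOW(S)
iter 1:
  S→S b: FOLLOW(S) ⊇ FIRST(b) = {b}; new: +{b}
  S→a A: FOLLOW(A) ⊇ FOLLOW(S) ⊇ {$,b}; new: +{$,b}
  S: {$,b}  A: {$,b}
iter 2: (stable)
  S: {$,b}  A: {$,b}

FOLLOW(S) = ["$", "b"]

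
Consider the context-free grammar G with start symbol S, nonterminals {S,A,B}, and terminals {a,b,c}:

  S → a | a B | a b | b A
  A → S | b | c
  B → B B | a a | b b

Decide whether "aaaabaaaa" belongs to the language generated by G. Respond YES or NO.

Convert to CNF:
  S -> T0 B | T0 T1 | T1 A | a
  A -> T0 B | T0 T1 | T1 A | a | b | c
  B -> B B | T0 T0 | T1 T1
  T0 -> a
  T1 -> b

CYK fill:
  cell(0,0) a: {A,S,T0}  orig:{A,S}
  cell(1,1) a: {A,S,T0}  orig:{A,S}
  cell(2,2) a: {A,S,T0}  orig:{A,S}
  cell(3,3) a: {A,S,T0}  orig:{A,S}
  cell(4,4) b: {A,T1}  orig:{A}
  cell(5,5) a: {A,S,T0}  orig:{A,S}
  cell(6,6) a: {A,S,T0}  orig:{A,S}
  cell(7,7) a: {A,S,T0}  orig:{A,S}
  cell(8,8) a: {A,S,T0}  orig:{A,S}
  cell(0,1) aa: {B}
  cell(1,2) aa: {B}
  cell(2,3) aa: {B}
  cell(3,4) ab: {A,S}
  cell(4,5) ba: {A,S}
  cell(5,6) aa: {B}
  cell(6,7) aa: {B}
  cell(7,8) aa: {B}
  cell(0,2) aaa: {A,S}
  cell(1,3) aaa: {A,S}
  cell(2,4) aab: ∅
  cell(3,5) aba: ∅
  cell(4,6) baa: ∅
  cell(5,7) aaa: {A,S}
  cell(6,8) aaa: {A,S}
  cell(0,3) aaaa: {B}
  cell(1,4) aaab: ∅
  cell(2,5) aaba: ∅
  cell(3,6) abaa: ∅
  cell(4,7) baaa: {A,S}
  cell(5,8) aaaa: {B}
  cell(0,4) aaaab: ∅
  cell(1,5) aaaba: ∅
  cell(2,6) aabaa: ∅
  cell(3,7) abaaa: ∅
  cell(4,8) baaaa: ∅
  cell(0,5) aaaaba: ∅
  cell(1,6) aaabaa: ∅
  cell(2,7) aabaaa: ∅
  cell(3,8) abaaaa: ∅
  cell(0,6) aaaabaa: ∅
  cell(1,7) aaabaaa: ∅
  cell(2,8) aabaaaa: ∅
  cell(0,7) aaaabaaa: ∅
  cell(1,8) aaabaaaa: ∅
  cell(0,8) aaaabaaaa: ∅

S ∉ T[0,8] ⇒ NO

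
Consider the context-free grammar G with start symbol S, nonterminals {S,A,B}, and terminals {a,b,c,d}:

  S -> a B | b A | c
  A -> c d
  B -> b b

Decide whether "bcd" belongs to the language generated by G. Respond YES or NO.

CNF form of G:
  S -> T2 A | T3 B | c
  A -> T0 T1
  B -> T2 T2
  T0 -> c
  T1 -> d
  T2 -> b
  T3 -> a

CYK fill:
  T[0,0] 'b' = {T2}  orig:{}
  T[1,1] 'c' = {S,T0}  orig:{S}
  T[2,2] 'd' = {T1}  orig:{}
  T[0,1] 'bc' = ∅
  T[1,2] 'cd' = {A}
  T[0,2] 'bcd' = {S}

S ∈ T[0,2] ⇒ YES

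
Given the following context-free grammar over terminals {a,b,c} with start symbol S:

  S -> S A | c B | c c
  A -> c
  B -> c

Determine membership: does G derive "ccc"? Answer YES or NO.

Convert to CNF:
  S -> S A | T0 B | T0 T0
  A -> c
  B -> c
  T0 -> c

CYK table (by increasing span):
  T[0,0] 'c' = {A,B,T0}  orig:{A,B}
  T[1,1] 'c' = {A,B,T0}  orig:{A,B}
  T[2,2] 'c' = {A,B,T0}  orig:{A,B}
  T[0,1] 'cc' = {S}
  T[1,2] 'cc' = {S}
  T[0,2] 'ccc' = {S}

S ∈ T[0,2] ⇒ YES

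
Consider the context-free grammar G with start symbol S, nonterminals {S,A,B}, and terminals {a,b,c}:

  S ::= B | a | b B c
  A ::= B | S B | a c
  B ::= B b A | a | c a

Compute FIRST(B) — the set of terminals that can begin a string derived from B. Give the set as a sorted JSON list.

Compute FIRST by fixpoint:
[1]
  A via A→a c: +{a}
  B via B→a: +{a}
  B via B→c a: +{c}
  S via S→B: +{a,c}
  S via S→b B c: +{b}
  FIRST[S]={a,b,c}  FIRST[A]={a}  FIRST[B]={a,c}
[2]
  A via A→B: +{c}
  A via A→S B: +{b}
  FIRST[S]={a,b,c}  FIRST[A]={a,b,c}  FIRST[B]={a,c}
[3] (stable)
  FIRST[S]={a,b,c}  FIRST[A]={a,b,c}  FIRST[B]={a,c}

FIRST(B) = ["a", "c"]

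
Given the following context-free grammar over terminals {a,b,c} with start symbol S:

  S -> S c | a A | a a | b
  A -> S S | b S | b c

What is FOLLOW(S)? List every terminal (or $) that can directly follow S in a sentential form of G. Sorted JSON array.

FIRST sets, iterate to fixpoint:
round 1:
  A via A→b S: +{b}
  S via S→a A: +{a}
  S via S→b: +{b}
  FIRST(S)={a,b}  FIRST(A)={b}
round 2:
  A via A→S S: +{a}
  FIRST(S)={a,b}  FIRST(A)={a,b}
round 3: (stable)
  FIRST(S)={a,b}  FIRST(A)={a,b}

FOLLOW sets:
seed FOLLOW(S) with $
iter 1:
  A→S S: FOLLOW(S) ⊇ FIRST(S) = {a,b}; new: +{a,b}
  S→S c: FOLLOW(S) ⊇ FIRST(c) = {c}; new: +{c}
  S→a A: FOLLOW(A) ⊇ FOLLOW(S) ⊇ {$,a,b,c}; new: +{$,a,b,c}
  FOLLOW[S]={$,a,b,c}  FOLLOW[A]={$,a,b,c}
iter 2: (stable)
  FOLLOW[S]={$,a,b,c}  FOLLOW[A]={$,a,b,c}

FOLLOW(S) = ["$", "a", "b", "c"]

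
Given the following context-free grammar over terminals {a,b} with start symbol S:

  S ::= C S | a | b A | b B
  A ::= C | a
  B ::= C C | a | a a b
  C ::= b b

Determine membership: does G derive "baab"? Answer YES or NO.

Convert to CNF:
  S -> C S | T0 A | T0 B | a
  A -> T0 T0 | a
  B -> C C | T1 X2 | a
  C -> T0 T0
  T0 -> b
  T1 -> a
  X2 -> T1 T0

CYK fill:
  cell(0,0) b: {T0}  orig:{}
  cell(1,1) a: {A,B,S,T1}  orig:{A,B,S}
  cell(2,2) a: {A,B,S,T1}  orig:{A,B,S}
  cell(3,3) b: {T0}  orig:{}
  cell(0,1) ba: {S}
  cell(1,2) aa: ∅
  cell(2,3) ab: {X2}  orig:{}
  cell(0,2) baa: ∅
  cell(1,3) aab: {B}
  cell(0,3) baab: {S}

S ∈ T[0,3] ⇒ YES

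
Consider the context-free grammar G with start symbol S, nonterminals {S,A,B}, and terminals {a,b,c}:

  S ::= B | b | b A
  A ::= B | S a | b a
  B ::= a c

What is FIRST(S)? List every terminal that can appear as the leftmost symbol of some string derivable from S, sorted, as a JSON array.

Compute FIRST by fixpoint:
pass 1:
  A via A→b a: +{b}
  B via B→a c: +{a}
  S via S→B: +{a}
  S via S→b: +{b}
  FIRST[S]={a,b}  FIRST[A]={b}  FIRST[B]={a}
pass 2:
  A via A→B: +{a}
  FIRST[S]={a,b}  FIRST[A]={a,b}  FIRST[B]={a}
pass 3: (stable)
  FIRST[S]={a,b}  FIRST[A]={a,b}  FIRST[B]={a}

FIRST(S) = ["a", "b"]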